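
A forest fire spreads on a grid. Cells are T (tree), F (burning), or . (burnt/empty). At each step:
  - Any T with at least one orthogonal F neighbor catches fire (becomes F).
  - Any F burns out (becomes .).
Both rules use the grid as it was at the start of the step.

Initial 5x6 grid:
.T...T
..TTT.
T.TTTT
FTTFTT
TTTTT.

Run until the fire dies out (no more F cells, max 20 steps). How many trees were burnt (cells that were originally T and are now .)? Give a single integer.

Step 1: +7 fires, +2 burnt (F count now 7)
Step 2: +7 fires, +7 burnt (F count now 7)
Step 3: +3 fires, +7 burnt (F count now 3)
Step 4: +0 fires, +3 burnt (F count now 0)
Fire out after step 4
Initially T: 19, now '.': 28
Total burnt (originally-T cells now '.'): 17

Answer: 17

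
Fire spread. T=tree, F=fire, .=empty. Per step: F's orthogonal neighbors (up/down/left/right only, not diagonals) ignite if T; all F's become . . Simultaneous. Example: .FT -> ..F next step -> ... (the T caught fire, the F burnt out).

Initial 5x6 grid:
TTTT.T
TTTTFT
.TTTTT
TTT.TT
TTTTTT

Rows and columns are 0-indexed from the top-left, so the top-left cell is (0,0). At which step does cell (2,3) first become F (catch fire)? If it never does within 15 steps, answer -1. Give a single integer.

Step 1: cell (2,3)='T' (+3 fires, +1 burnt)
Step 2: cell (2,3)='F' (+6 fires, +3 burnt)
  -> target ignites at step 2
Step 3: cell (2,3)='.' (+5 fires, +6 burnt)
Step 4: cell (2,3)='.' (+6 fires, +5 burnt)
Step 5: cell (2,3)='.' (+3 fires, +6 burnt)
Step 6: cell (2,3)='.' (+2 fires, +3 burnt)
Step 7: cell (2,3)='.' (+1 fires, +2 burnt)
Step 8: cell (2,3)='.' (+0 fires, +1 burnt)
  fire out at step 8

2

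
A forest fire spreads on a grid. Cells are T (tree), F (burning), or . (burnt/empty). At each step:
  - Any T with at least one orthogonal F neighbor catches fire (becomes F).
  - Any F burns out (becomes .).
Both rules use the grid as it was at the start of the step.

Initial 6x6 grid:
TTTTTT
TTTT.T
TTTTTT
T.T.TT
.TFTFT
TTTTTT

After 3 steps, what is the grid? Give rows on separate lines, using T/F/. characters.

Step 1: 7 trees catch fire, 2 burn out
  TTTTTT
  TTTT.T
  TTTTTT
  T.F.FT
  .F.F.F
  TTFTFT
Step 2: 6 trees catch fire, 7 burn out
  TTTTTT
  TTTT.T
  TTFTFT
  T....F
  ......
  TF.F.F
Step 3: 5 trees catch fire, 6 burn out
  TTTTTT
  TTFT.T
  TF.F.F
  T.....
  ......
  F.....

TTTTTT
TTFT.T
TF.F.F
T.....
......
F.....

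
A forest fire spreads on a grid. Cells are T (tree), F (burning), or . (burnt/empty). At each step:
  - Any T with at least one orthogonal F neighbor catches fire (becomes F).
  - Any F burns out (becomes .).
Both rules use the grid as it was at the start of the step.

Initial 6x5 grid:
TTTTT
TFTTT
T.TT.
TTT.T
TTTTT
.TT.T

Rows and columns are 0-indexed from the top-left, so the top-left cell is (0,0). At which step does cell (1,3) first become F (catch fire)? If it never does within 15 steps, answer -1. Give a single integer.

Step 1: cell (1,3)='T' (+3 fires, +1 burnt)
Step 2: cell (1,3)='F' (+5 fires, +3 burnt)
  -> target ignites at step 2
Step 3: cell (1,3)='.' (+5 fires, +5 burnt)
Step 4: cell (1,3)='.' (+4 fires, +5 burnt)
Step 5: cell (1,3)='.' (+3 fires, +4 burnt)
Step 6: cell (1,3)='.' (+2 fires, +3 burnt)
Step 7: cell (1,3)='.' (+2 fires, +2 burnt)
Step 8: cell (1,3)='.' (+0 fires, +2 burnt)
  fire out at step 8

2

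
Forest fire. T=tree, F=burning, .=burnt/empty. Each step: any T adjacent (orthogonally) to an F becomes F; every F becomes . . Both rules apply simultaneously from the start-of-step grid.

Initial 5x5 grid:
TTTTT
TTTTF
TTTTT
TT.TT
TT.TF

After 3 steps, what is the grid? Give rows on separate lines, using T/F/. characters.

Step 1: 5 trees catch fire, 2 burn out
  TTTTF
  TTTF.
  TTTTF
  TT.TF
  TT.F.
Step 2: 4 trees catch fire, 5 burn out
  TTTF.
  TTF..
  TTTF.
  TT.F.
  TT...
Step 3: 3 trees catch fire, 4 burn out
  TTF..
  TF...
  TTF..
  TT...
  TT...

TTF..
TF...
TTF..
TT...
TT...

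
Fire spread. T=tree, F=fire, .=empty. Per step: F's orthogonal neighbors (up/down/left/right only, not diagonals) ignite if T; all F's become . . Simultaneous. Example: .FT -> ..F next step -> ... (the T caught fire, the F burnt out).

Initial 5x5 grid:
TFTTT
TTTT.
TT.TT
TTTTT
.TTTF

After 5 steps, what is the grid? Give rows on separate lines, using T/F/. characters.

Step 1: 5 trees catch fire, 2 burn out
  F.FTT
  TFTT.
  TT.TT
  TTTTF
  .TTF.
Step 2: 7 trees catch fire, 5 burn out
  ...FT
  F.FT.
  TF.TF
  TTTF.
  .TF..
Step 3: 7 trees catch fire, 7 burn out
  ....F
  ...F.
  F..F.
  TFF..
  .F...
Step 4: 1 trees catch fire, 7 burn out
  .....
  .....
  .....
  F....
  .....
Step 5: 0 trees catch fire, 1 burn out
  .....
  .....
  .....
  .....
  .....

.....
.....
.....
.....
.....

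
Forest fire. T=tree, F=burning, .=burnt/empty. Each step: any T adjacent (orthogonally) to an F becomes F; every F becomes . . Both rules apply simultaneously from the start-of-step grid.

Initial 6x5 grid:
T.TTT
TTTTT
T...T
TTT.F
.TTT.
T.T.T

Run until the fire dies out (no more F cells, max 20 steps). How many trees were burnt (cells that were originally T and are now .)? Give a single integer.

Step 1: +1 fires, +1 burnt (F count now 1)
Step 2: +1 fires, +1 burnt (F count now 1)
Step 3: +2 fires, +1 burnt (F count now 2)
Step 4: +2 fires, +2 burnt (F count now 2)
Step 5: +2 fires, +2 burnt (F count now 2)
Step 6: +1 fires, +2 burnt (F count now 1)
Step 7: +2 fires, +1 burnt (F count now 2)
Step 8: +1 fires, +2 burnt (F count now 1)
Step 9: +1 fires, +1 burnt (F count now 1)
Step 10: +2 fires, +1 burnt (F count now 2)
Step 11: +1 fires, +2 burnt (F count now 1)
Step 12: +2 fires, +1 burnt (F count now 2)
Step 13: +0 fires, +2 burnt (F count now 0)
Fire out after step 13
Initially T: 20, now '.': 28
Total burnt (originally-T cells now '.'): 18

Answer: 18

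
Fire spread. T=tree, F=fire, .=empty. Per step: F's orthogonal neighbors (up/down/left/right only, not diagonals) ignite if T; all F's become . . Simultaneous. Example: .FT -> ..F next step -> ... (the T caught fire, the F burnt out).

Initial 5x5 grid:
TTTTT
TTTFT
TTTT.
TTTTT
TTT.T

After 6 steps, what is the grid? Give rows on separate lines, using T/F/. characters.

Step 1: 4 trees catch fire, 1 burn out
  TTTFT
  TTF.F
  TTTF.
  TTTTT
  TTT.T
Step 2: 5 trees catch fire, 4 burn out
  TTF.F
  TF...
  TTF..
  TTTFT
  TTT.T
Step 3: 5 trees catch fire, 5 burn out
  TF...
  F....
  TF...
  TTF.F
  TTT.T
Step 4: 5 trees catch fire, 5 burn out
  F....
  .....
  F....
  TF...
  TTF.F
Step 5: 2 trees catch fire, 5 burn out
  .....
  .....
  .....
  F....
  TF...
Step 6: 1 trees catch fire, 2 burn out
  .....
  .....
  .....
  .....
  F....

.....
.....
.....
.....
F....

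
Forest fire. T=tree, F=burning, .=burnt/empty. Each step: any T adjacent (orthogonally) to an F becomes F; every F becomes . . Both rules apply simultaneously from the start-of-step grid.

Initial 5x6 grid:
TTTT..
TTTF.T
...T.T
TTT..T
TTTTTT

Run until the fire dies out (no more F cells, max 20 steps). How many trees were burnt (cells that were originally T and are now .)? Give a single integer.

Answer: 8

Derivation:
Step 1: +3 fires, +1 burnt (F count now 3)
Step 2: +2 fires, +3 burnt (F count now 2)
Step 3: +2 fires, +2 burnt (F count now 2)
Step 4: +1 fires, +2 burnt (F count now 1)
Step 5: +0 fires, +1 burnt (F count now 0)
Fire out after step 5
Initially T: 20, now '.': 18
Total burnt (originally-T cells now '.'): 8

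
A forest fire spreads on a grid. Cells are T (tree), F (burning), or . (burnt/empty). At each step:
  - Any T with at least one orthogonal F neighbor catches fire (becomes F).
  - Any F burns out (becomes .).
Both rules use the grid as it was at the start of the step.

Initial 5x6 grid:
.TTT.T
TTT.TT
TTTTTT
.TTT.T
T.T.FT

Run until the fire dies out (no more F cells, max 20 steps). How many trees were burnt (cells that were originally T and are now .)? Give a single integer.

Step 1: +1 fires, +1 burnt (F count now 1)
Step 2: +1 fires, +1 burnt (F count now 1)
Step 3: +1 fires, +1 burnt (F count now 1)
Step 4: +2 fires, +1 burnt (F count now 2)
Step 5: +3 fires, +2 burnt (F count now 3)
Step 6: +2 fires, +3 burnt (F count now 2)
Step 7: +3 fires, +2 burnt (F count now 3)
Step 8: +5 fires, +3 burnt (F count now 5)
Step 9: +3 fires, +5 burnt (F count now 3)
Step 10: +0 fires, +3 burnt (F count now 0)
Fire out after step 10
Initially T: 22, now '.': 29
Total burnt (originally-T cells now '.'): 21

Answer: 21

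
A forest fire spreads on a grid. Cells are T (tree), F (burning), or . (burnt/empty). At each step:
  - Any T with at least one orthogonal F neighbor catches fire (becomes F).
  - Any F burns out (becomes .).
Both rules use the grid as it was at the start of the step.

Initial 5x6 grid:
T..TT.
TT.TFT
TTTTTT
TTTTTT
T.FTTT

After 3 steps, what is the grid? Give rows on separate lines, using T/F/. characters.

Step 1: 6 trees catch fire, 2 burn out
  T..TF.
  TT.F.F
  TTTTFT
  TTFTTT
  T..FTT
Step 2: 8 trees catch fire, 6 burn out
  T..F..
  TT....
  TTFF.F
  TF.FFT
  T...FT
Step 3: 4 trees catch fire, 8 burn out
  T.....
  TT....
  TF....
  F....F
  T....F

T.....
TT....
TF....
F....F
T....F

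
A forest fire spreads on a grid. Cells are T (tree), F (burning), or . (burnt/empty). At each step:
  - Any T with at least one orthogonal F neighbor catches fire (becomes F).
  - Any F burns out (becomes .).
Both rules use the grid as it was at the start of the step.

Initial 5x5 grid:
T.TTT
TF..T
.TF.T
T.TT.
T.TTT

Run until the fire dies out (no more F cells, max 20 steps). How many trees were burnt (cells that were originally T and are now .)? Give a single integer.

Answer: 8

Derivation:
Step 1: +3 fires, +2 burnt (F count now 3)
Step 2: +3 fires, +3 burnt (F count now 3)
Step 3: +1 fires, +3 burnt (F count now 1)
Step 4: +1 fires, +1 burnt (F count now 1)
Step 5: +0 fires, +1 burnt (F count now 0)
Fire out after step 5
Initially T: 15, now '.': 18
Total burnt (originally-T cells now '.'): 8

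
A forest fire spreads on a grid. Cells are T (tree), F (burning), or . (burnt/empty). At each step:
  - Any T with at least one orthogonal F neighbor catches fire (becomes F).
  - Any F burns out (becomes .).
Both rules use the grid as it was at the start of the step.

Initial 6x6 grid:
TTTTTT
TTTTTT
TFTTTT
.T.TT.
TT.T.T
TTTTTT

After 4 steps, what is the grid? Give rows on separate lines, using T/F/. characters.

Step 1: 4 trees catch fire, 1 burn out
  TTTTTT
  TFTTTT
  F.FTTT
  .F.TT.
  TT.T.T
  TTTTTT
Step 2: 5 trees catch fire, 4 burn out
  TFTTTT
  F.FTTT
  ...FTT
  ...TT.
  TF.T.T
  TTTTTT
Step 3: 7 trees catch fire, 5 burn out
  F.FTTT
  ...FTT
  ....FT
  ...FT.
  F..T.T
  TFTTTT
Step 4: 7 trees catch fire, 7 burn out
  ...FTT
  ....FT
  .....F
  ....F.
  ...F.T
  F.FTTT

...FTT
....FT
.....F
....F.
...F.T
F.FTTT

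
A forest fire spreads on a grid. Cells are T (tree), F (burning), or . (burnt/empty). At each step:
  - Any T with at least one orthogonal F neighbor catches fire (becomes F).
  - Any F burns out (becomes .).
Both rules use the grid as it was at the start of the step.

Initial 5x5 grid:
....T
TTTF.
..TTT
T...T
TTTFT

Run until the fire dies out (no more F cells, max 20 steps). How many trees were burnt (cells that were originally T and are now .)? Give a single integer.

Answer: 12

Derivation:
Step 1: +4 fires, +2 burnt (F count now 4)
Step 2: +5 fires, +4 burnt (F count now 5)
Step 3: +2 fires, +5 burnt (F count now 2)
Step 4: +1 fires, +2 burnt (F count now 1)
Step 5: +0 fires, +1 burnt (F count now 0)
Fire out after step 5
Initially T: 13, now '.': 24
Total burnt (originally-T cells now '.'): 12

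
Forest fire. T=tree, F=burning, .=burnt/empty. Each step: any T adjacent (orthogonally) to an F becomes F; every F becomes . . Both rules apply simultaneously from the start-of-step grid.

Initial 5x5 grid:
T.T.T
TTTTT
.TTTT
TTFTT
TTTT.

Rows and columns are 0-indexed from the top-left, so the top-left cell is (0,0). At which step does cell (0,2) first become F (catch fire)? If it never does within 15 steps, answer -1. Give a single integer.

Step 1: cell (0,2)='T' (+4 fires, +1 burnt)
Step 2: cell (0,2)='T' (+7 fires, +4 burnt)
Step 3: cell (0,2)='F' (+5 fires, +7 burnt)
  -> target ignites at step 3
Step 4: cell (0,2)='.' (+2 fires, +5 burnt)
Step 5: cell (0,2)='.' (+2 fires, +2 burnt)
Step 6: cell (0,2)='.' (+0 fires, +2 burnt)
  fire out at step 6

3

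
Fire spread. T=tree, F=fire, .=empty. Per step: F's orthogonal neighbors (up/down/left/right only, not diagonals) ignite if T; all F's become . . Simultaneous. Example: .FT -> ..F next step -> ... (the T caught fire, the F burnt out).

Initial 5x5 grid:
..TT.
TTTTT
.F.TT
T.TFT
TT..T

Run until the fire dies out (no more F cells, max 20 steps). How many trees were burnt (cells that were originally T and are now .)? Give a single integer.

Step 1: +4 fires, +2 burnt (F count now 4)
Step 2: +5 fires, +4 burnt (F count now 5)
Step 3: +3 fires, +5 burnt (F count now 3)
Step 4: +0 fires, +3 burnt (F count now 0)
Fire out after step 4
Initially T: 15, now '.': 22
Total burnt (originally-T cells now '.'): 12

Answer: 12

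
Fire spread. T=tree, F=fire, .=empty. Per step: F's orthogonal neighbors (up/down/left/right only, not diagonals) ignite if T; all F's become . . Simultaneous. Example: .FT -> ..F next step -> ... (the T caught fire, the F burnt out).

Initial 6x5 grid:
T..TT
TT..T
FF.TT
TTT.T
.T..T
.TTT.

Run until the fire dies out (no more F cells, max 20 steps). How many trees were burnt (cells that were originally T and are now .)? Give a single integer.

Answer: 10

Derivation:
Step 1: +4 fires, +2 burnt (F count now 4)
Step 2: +3 fires, +4 burnt (F count now 3)
Step 3: +1 fires, +3 burnt (F count now 1)
Step 4: +1 fires, +1 burnt (F count now 1)
Step 5: +1 fires, +1 burnt (F count now 1)
Step 6: +0 fires, +1 burnt (F count now 0)
Fire out after step 6
Initially T: 17, now '.': 23
Total burnt (originally-T cells now '.'): 10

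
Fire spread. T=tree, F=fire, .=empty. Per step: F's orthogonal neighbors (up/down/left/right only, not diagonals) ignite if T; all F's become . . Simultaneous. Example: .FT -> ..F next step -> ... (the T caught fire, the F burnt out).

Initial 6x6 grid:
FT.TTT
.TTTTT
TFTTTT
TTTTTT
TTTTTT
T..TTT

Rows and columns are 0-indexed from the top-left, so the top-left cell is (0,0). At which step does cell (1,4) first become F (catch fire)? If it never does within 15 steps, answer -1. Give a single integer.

Step 1: cell (1,4)='T' (+5 fires, +2 burnt)
Step 2: cell (1,4)='T' (+5 fires, +5 burnt)
Step 3: cell (1,4)='T' (+5 fires, +5 burnt)
Step 4: cell (1,4)='F' (+6 fires, +5 burnt)
  -> target ignites at step 4
Step 5: cell (1,4)='.' (+5 fires, +6 burnt)
Step 6: cell (1,4)='.' (+3 fires, +5 burnt)
Step 7: cell (1,4)='.' (+1 fires, +3 burnt)
Step 8: cell (1,4)='.' (+0 fires, +1 burnt)
  fire out at step 8

4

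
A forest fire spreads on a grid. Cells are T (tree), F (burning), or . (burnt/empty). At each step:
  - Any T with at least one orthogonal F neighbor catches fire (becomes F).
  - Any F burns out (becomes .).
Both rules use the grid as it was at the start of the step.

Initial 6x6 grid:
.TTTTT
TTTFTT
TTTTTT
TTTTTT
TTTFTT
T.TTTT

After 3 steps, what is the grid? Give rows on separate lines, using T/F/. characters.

Step 1: 8 trees catch fire, 2 burn out
  .TTFTT
  TTF.FT
  TTTFTT
  TTTFTT
  TTF.FT
  T.TFTT
Step 2: 12 trees catch fire, 8 burn out
  .TF.FT
  TF...F
  TTF.FT
  TTF.FT
  TF...F
  T.F.FT
Step 3: 9 trees catch fire, 12 burn out
  .F...F
  F.....
  TF...F
  TF...F
  F.....
  T....F

.F...F
F.....
TF...F
TF...F
F.....
T....F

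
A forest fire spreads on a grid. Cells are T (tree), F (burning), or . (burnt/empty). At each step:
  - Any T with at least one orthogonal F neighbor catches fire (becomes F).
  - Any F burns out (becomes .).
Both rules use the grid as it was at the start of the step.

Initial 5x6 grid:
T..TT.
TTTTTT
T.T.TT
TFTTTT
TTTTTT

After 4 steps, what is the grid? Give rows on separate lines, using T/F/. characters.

Step 1: 3 trees catch fire, 1 burn out
  T..TT.
  TTTTTT
  T.T.TT
  F.FTTT
  TFTTTT
Step 2: 5 trees catch fire, 3 burn out
  T..TT.
  TTTTTT
  F.F.TT
  ...FTT
  F.FTTT
Step 3: 4 trees catch fire, 5 burn out
  T..TT.
  FTFTTT
  ....TT
  ....FT
  ...FTT
Step 4: 6 trees catch fire, 4 burn out
  F..TT.
  .F.FTT
  ....FT
  .....F
  ....FT

F..TT.
.F.FTT
....FT
.....F
....FT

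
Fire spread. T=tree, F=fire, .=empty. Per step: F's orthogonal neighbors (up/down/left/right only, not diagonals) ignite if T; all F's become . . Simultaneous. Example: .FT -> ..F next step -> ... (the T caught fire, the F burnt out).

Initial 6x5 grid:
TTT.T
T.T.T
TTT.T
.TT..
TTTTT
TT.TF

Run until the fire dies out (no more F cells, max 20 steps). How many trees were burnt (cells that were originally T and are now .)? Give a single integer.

Answer: 18

Derivation:
Step 1: +2 fires, +1 burnt (F count now 2)
Step 2: +1 fires, +2 burnt (F count now 1)
Step 3: +1 fires, +1 burnt (F count now 1)
Step 4: +2 fires, +1 burnt (F count now 2)
Step 5: +4 fires, +2 burnt (F count now 4)
Step 6: +3 fires, +4 burnt (F count now 3)
Step 7: +2 fires, +3 burnt (F count now 2)
Step 8: +2 fires, +2 burnt (F count now 2)
Step 9: +1 fires, +2 burnt (F count now 1)
Step 10: +0 fires, +1 burnt (F count now 0)
Fire out after step 10
Initially T: 21, now '.': 27
Total burnt (originally-T cells now '.'): 18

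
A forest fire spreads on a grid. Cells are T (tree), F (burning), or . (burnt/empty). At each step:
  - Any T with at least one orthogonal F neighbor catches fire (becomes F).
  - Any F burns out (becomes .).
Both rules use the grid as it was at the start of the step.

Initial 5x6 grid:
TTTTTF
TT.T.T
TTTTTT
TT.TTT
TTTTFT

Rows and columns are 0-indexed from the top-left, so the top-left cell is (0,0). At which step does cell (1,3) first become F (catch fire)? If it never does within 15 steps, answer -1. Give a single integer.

Step 1: cell (1,3)='T' (+5 fires, +2 burnt)
Step 2: cell (1,3)='T' (+6 fires, +5 burnt)
Step 3: cell (1,3)='F' (+4 fires, +6 burnt)
  -> target ignites at step 3
Step 4: cell (1,3)='.' (+4 fires, +4 burnt)
Step 5: cell (1,3)='.' (+4 fires, +4 burnt)
Step 6: cell (1,3)='.' (+2 fires, +4 burnt)
Step 7: cell (1,3)='.' (+0 fires, +2 burnt)
  fire out at step 7

3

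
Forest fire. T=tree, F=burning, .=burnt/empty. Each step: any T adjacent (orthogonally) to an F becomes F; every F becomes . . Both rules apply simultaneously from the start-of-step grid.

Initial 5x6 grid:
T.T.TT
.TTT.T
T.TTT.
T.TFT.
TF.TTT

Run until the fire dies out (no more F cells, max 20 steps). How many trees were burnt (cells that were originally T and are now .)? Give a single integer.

Answer: 15

Derivation:
Step 1: +5 fires, +2 burnt (F count now 5)
Step 2: +5 fires, +5 burnt (F count now 5)
Step 3: +3 fires, +5 burnt (F count now 3)
Step 4: +2 fires, +3 burnt (F count now 2)
Step 5: +0 fires, +2 burnt (F count now 0)
Fire out after step 5
Initially T: 19, now '.': 26
Total burnt (originally-T cells now '.'): 15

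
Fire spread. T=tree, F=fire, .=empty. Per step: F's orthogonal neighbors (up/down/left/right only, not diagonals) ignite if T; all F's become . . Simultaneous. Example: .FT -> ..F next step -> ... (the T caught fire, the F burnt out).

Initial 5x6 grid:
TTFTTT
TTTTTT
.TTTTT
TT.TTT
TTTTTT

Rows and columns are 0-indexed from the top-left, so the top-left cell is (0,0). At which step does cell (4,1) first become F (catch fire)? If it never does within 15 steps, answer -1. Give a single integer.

Step 1: cell (4,1)='T' (+3 fires, +1 burnt)
Step 2: cell (4,1)='T' (+5 fires, +3 burnt)
Step 3: cell (4,1)='T' (+5 fires, +5 burnt)
Step 4: cell (4,1)='T' (+4 fires, +5 burnt)
Step 5: cell (4,1)='F' (+5 fires, +4 burnt)
  -> target ignites at step 5
Step 6: cell (4,1)='.' (+4 fires, +5 burnt)
Step 7: cell (4,1)='.' (+1 fires, +4 burnt)
Step 8: cell (4,1)='.' (+0 fires, +1 burnt)
  fire out at step 8

5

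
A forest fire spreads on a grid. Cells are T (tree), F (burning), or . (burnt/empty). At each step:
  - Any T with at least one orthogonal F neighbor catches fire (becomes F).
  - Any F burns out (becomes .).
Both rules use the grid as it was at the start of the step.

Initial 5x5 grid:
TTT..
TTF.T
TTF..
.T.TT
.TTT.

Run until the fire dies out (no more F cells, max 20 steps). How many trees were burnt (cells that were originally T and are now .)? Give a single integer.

Answer: 13

Derivation:
Step 1: +3 fires, +2 burnt (F count now 3)
Step 2: +4 fires, +3 burnt (F count now 4)
Step 3: +2 fires, +4 burnt (F count now 2)
Step 4: +1 fires, +2 burnt (F count now 1)
Step 5: +1 fires, +1 burnt (F count now 1)
Step 6: +1 fires, +1 burnt (F count now 1)
Step 7: +1 fires, +1 burnt (F count now 1)
Step 8: +0 fires, +1 burnt (F count now 0)
Fire out after step 8
Initially T: 14, now '.': 24
Total burnt (originally-T cells now '.'): 13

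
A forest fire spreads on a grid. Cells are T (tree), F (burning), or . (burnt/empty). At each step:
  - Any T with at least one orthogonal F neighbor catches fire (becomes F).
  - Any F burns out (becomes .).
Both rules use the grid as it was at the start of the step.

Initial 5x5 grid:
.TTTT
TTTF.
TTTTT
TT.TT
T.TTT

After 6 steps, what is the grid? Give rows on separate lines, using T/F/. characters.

Step 1: 3 trees catch fire, 1 burn out
  .TTFT
  TTF..
  TTTFT
  TT.TT
  T.TTT
Step 2: 6 trees catch fire, 3 burn out
  .TF.F
  TF...
  TTF.F
  TT.FT
  T.TTT
Step 3: 5 trees catch fire, 6 burn out
  .F...
  F....
  TF...
  TT..F
  T.TFT
Step 4: 4 trees catch fire, 5 burn out
  .....
  .....
  F....
  TF...
  T.F.F
Step 5: 1 trees catch fire, 4 burn out
  .....
  .....
  .....
  F....
  T....
Step 6: 1 trees catch fire, 1 burn out
  .....
  .....
  .....
  .....
  F....

.....
.....
.....
.....
F....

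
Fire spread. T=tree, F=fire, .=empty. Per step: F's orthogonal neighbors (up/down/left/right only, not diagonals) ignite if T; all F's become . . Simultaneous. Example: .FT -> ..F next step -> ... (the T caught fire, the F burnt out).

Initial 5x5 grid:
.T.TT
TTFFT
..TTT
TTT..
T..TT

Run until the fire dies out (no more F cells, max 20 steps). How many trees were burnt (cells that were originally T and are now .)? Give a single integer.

Step 1: +5 fires, +2 burnt (F count now 5)
Step 2: +5 fires, +5 burnt (F count now 5)
Step 3: +1 fires, +5 burnt (F count now 1)
Step 4: +1 fires, +1 burnt (F count now 1)
Step 5: +1 fires, +1 burnt (F count now 1)
Step 6: +0 fires, +1 burnt (F count now 0)
Fire out after step 6
Initially T: 15, now '.': 23
Total burnt (originally-T cells now '.'): 13

Answer: 13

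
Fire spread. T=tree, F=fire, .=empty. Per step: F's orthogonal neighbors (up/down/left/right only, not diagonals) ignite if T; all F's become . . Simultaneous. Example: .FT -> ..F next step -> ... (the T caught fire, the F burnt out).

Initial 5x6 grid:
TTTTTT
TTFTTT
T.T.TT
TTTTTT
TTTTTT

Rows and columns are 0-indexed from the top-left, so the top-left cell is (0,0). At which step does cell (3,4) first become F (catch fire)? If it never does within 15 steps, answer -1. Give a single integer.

Step 1: cell (3,4)='T' (+4 fires, +1 burnt)
Step 2: cell (3,4)='T' (+5 fires, +4 burnt)
Step 3: cell (3,4)='T' (+8 fires, +5 burnt)
Step 4: cell (3,4)='F' (+6 fires, +8 burnt)
  -> target ignites at step 4
Step 5: cell (3,4)='.' (+3 fires, +6 burnt)
Step 6: cell (3,4)='.' (+1 fires, +3 burnt)
Step 7: cell (3,4)='.' (+0 fires, +1 burnt)
  fire out at step 7

4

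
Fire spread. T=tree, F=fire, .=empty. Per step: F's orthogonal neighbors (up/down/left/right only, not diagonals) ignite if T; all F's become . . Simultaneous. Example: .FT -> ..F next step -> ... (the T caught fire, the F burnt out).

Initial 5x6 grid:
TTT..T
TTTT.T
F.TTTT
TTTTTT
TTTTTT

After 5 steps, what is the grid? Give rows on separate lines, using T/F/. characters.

Step 1: 2 trees catch fire, 1 burn out
  TTT..T
  FTTT.T
  ..TTTT
  FTTTTT
  TTTTTT
Step 2: 4 trees catch fire, 2 burn out
  FTT..T
  .FTT.T
  ..TTTT
  .FTTTT
  FTTTTT
Step 3: 4 trees catch fire, 4 burn out
  .FT..T
  ..FT.T
  ..TTTT
  ..FTTT
  .FTTTT
Step 4: 5 trees catch fire, 4 burn out
  ..F..T
  ...F.T
  ..FTTT
  ...FTT
  ..FTTT
Step 5: 3 trees catch fire, 5 burn out
  .....T
  .....T
  ...FTT
  ....FT
  ...FTT

.....T
.....T
...FTT
....FT
...FTT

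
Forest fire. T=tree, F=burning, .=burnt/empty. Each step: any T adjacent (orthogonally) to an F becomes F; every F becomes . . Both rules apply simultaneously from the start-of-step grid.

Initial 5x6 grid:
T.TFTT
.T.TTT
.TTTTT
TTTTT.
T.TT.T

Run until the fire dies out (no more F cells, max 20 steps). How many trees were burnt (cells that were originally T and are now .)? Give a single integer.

Step 1: +3 fires, +1 burnt (F count now 3)
Step 2: +3 fires, +3 burnt (F count now 3)
Step 3: +4 fires, +3 burnt (F count now 4)
Step 4: +5 fires, +4 burnt (F count now 5)
Step 5: +3 fires, +5 burnt (F count now 3)
Step 6: +1 fires, +3 burnt (F count now 1)
Step 7: +1 fires, +1 burnt (F count now 1)
Step 8: +0 fires, +1 burnt (F count now 0)
Fire out after step 8
Initially T: 22, now '.': 28
Total burnt (originally-T cells now '.'): 20

Answer: 20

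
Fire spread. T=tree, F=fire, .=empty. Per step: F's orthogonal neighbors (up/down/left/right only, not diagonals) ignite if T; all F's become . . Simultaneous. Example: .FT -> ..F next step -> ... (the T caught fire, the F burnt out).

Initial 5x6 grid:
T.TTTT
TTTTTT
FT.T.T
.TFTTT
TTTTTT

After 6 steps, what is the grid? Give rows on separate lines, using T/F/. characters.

Step 1: 5 trees catch fire, 2 burn out
  T.TTTT
  FTTTTT
  .F.T.T
  .F.FTT
  TTFTTT
Step 2: 6 trees catch fire, 5 burn out
  F.TTTT
  .FTTTT
  ...F.T
  ....FT
  TF.FTT
Step 3: 5 trees catch fire, 6 burn out
  ..TTTT
  ..FFTT
  .....T
  .....F
  F...FT
Step 4: 5 trees catch fire, 5 burn out
  ..FFTT
  ....FT
  .....F
  ......
  .....F
Step 5: 2 trees catch fire, 5 burn out
  ....FT
  .....F
  ......
  ......
  ......
Step 6: 1 trees catch fire, 2 burn out
  .....F
  ......
  ......
  ......
  ......

.....F
......
......
......
......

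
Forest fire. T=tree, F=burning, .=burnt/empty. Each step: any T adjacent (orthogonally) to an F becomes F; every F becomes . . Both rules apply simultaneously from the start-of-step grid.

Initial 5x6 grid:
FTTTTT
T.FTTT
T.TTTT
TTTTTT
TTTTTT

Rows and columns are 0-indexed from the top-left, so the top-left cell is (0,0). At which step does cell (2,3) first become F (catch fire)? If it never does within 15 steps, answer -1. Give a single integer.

Step 1: cell (2,3)='T' (+5 fires, +2 burnt)
Step 2: cell (2,3)='F' (+5 fires, +5 burnt)
  -> target ignites at step 2
Step 3: cell (2,3)='.' (+7 fires, +5 burnt)
Step 4: cell (2,3)='.' (+6 fires, +7 burnt)
Step 5: cell (2,3)='.' (+2 fires, +6 burnt)
Step 6: cell (2,3)='.' (+1 fires, +2 burnt)
Step 7: cell (2,3)='.' (+0 fires, +1 burnt)
  fire out at step 7

2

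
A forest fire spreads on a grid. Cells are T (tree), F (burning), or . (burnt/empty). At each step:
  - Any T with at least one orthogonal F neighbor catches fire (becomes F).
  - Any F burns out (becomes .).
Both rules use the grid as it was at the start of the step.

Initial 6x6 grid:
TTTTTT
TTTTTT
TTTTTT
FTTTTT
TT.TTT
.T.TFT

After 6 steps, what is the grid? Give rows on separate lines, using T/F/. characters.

Step 1: 6 trees catch fire, 2 burn out
  TTTTTT
  TTTTTT
  FTTTTT
  .FTTTT
  FT.TFT
  .T.F.F
Step 2: 7 trees catch fire, 6 burn out
  TTTTTT
  FTTTTT
  .FTTTT
  ..FTFT
  .F.F.F
  .T....
Step 3: 7 trees catch fire, 7 burn out
  FTTTTT
  .FTTTT
  ..FTFT
  ...F.F
  ......
  .F....
Step 4: 5 trees catch fire, 7 burn out
  .FTTTT
  ..FTFT
  ...F.F
  ......
  ......
  ......
Step 5: 4 trees catch fire, 5 burn out
  ..FTFT
  ...F.F
  ......
  ......
  ......
  ......
Step 6: 2 trees catch fire, 4 burn out
  ...F.F
  ......
  ......
  ......
  ......
  ......

...F.F
......
......
......
......
......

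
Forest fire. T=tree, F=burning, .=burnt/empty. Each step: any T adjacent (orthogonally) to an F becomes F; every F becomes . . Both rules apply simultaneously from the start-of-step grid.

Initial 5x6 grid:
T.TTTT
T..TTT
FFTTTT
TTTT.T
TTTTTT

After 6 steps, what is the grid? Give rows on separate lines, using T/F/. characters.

Step 1: 4 trees catch fire, 2 burn out
  T.TTTT
  F..TTT
  ..FTTT
  FFTT.T
  TTTTTT
Step 2: 5 trees catch fire, 4 burn out
  F.TTTT
  ...TTT
  ...FTT
  ..FT.T
  FFTTTT
Step 3: 4 trees catch fire, 5 burn out
  ..TTTT
  ...FTT
  ....FT
  ...F.T
  ..FTTT
Step 4: 4 trees catch fire, 4 burn out
  ..TFTT
  ....FT
  .....F
  .....T
  ...FTT
Step 5: 5 trees catch fire, 4 burn out
  ..F.FT
  .....F
  ......
  .....F
  ....FT
Step 6: 2 trees catch fire, 5 burn out
  .....F
  ......
  ......
  ......
  .....F

.....F
......
......
......
.....F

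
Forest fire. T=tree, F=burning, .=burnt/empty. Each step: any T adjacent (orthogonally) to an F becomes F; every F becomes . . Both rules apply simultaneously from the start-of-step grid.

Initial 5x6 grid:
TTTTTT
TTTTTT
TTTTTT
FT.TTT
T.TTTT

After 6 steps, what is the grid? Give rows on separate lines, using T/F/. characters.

Step 1: 3 trees catch fire, 1 burn out
  TTTTTT
  TTTTTT
  FTTTTT
  .F.TTT
  F.TTTT
Step 2: 2 trees catch fire, 3 burn out
  TTTTTT
  FTTTTT
  .FTTTT
  ...TTT
  ..TTTT
Step 3: 3 trees catch fire, 2 burn out
  FTTTTT
  .FTTTT
  ..FTTT
  ...TTT
  ..TTTT
Step 4: 3 trees catch fire, 3 burn out
  .FTTTT
  ..FTTT
  ...FTT
  ...TTT
  ..TTTT
Step 5: 4 trees catch fire, 3 burn out
  ..FTTT
  ...FTT
  ....FT
  ...FTT
  ..TTTT
Step 6: 5 trees catch fire, 4 burn out
  ...FTT
  ....FT
  .....F
  ....FT
  ..TFTT

...FTT
....FT
.....F
....FT
..TFTT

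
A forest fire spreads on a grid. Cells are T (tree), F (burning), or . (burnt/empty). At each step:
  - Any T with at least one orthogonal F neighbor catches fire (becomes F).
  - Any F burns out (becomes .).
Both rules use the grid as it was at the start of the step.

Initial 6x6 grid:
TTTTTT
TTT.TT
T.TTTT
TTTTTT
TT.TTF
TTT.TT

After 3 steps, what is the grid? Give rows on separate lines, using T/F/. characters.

Step 1: 3 trees catch fire, 1 burn out
  TTTTTT
  TTT.TT
  T.TTTT
  TTTTTF
  TT.TF.
  TTT.TF
Step 2: 4 trees catch fire, 3 burn out
  TTTTTT
  TTT.TT
  T.TTTF
  TTTTF.
  TT.F..
  TTT.F.
Step 3: 3 trees catch fire, 4 burn out
  TTTTTT
  TTT.TF
  T.TTF.
  TTTF..
  TT....
  TTT...

TTTTTT
TTT.TF
T.TTF.
TTTF..
TT....
TTT...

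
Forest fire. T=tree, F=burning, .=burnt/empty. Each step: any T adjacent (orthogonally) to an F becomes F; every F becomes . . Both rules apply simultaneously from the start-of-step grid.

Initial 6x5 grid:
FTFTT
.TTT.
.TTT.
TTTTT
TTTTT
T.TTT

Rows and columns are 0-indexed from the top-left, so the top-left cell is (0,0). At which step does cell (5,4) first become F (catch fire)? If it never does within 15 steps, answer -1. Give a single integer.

Step 1: cell (5,4)='T' (+3 fires, +2 burnt)
Step 2: cell (5,4)='T' (+4 fires, +3 burnt)
Step 3: cell (5,4)='T' (+3 fires, +4 burnt)
Step 4: cell (5,4)='T' (+3 fires, +3 burnt)
Step 5: cell (5,4)='T' (+5 fires, +3 burnt)
Step 6: cell (5,4)='T' (+3 fires, +5 burnt)
Step 7: cell (5,4)='F' (+2 fires, +3 burnt)
  -> target ignites at step 7
Step 8: cell (5,4)='.' (+0 fires, +2 burnt)
  fire out at step 8

7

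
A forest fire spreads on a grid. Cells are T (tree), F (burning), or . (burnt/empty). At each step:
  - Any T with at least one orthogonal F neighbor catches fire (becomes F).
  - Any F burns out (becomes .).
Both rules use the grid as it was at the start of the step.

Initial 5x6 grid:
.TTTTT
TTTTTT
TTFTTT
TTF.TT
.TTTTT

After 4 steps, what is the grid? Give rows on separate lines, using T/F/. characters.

Step 1: 5 trees catch fire, 2 burn out
  .TTTTT
  TTFTTT
  TF.FTT
  TF..TT
  .TFTTT
Step 2: 8 trees catch fire, 5 burn out
  .TFTTT
  TF.FTT
  F...FT
  F...TT
  .F.FTT
Step 3: 7 trees catch fire, 8 burn out
  .F.FTT
  F...FT
  .....F
  ....FT
  ....FT
Step 4: 4 trees catch fire, 7 burn out
  ....FT
  .....F
  ......
  .....F
  .....F

....FT
.....F
......
.....F
.....F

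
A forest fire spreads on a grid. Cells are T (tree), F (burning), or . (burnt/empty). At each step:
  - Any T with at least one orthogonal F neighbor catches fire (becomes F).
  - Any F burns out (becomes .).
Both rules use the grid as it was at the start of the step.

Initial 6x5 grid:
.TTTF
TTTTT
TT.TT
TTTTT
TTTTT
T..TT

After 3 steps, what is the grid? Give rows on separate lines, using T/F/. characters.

Step 1: 2 trees catch fire, 1 burn out
  .TTF.
  TTTTF
  TT.TT
  TTTTT
  TTTTT
  T..TT
Step 2: 3 trees catch fire, 2 burn out
  .TF..
  TTTF.
  TT.TF
  TTTTT
  TTTTT
  T..TT
Step 3: 4 trees catch fire, 3 burn out
  .F...
  TTF..
  TT.F.
  TTTTF
  TTTTT
  T..TT

.F...
TTF..
TT.F.
TTTTF
TTTTT
T..TT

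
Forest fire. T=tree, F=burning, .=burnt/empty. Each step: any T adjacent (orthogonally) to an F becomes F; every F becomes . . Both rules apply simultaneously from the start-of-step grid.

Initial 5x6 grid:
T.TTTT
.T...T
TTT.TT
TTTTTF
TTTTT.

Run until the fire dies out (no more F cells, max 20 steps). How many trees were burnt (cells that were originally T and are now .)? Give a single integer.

Answer: 21

Derivation:
Step 1: +2 fires, +1 burnt (F count now 2)
Step 2: +4 fires, +2 burnt (F count now 4)
Step 3: +3 fires, +4 burnt (F count now 3)
Step 4: +4 fires, +3 burnt (F count now 4)
Step 5: +4 fires, +4 burnt (F count now 4)
Step 6: +4 fires, +4 burnt (F count now 4)
Step 7: +0 fires, +4 burnt (F count now 0)
Fire out after step 7
Initially T: 22, now '.': 29
Total burnt (originally-T cells now '.'): 21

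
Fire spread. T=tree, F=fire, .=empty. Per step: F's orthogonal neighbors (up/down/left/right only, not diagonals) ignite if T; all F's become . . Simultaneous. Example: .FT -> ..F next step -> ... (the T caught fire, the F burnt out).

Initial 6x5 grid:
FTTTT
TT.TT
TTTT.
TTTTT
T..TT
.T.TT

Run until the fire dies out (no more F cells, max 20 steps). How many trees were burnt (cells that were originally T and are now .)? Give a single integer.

Step 1: +2 fires, +1 burnt (F count now 2)
Step 2: +3 fires, +2 burnt (F count now 3)
Step 3: +3 fires, +3 burnt (F count now 3)
Step 4: +5 fires, +3 burnt (F count now 5)
Step 5: +3 fires, +5 burnt (F count now 3)
Step 6: +1 fires, +3 burnt (F count now 1)
Step 7: +2 fires, +1 burnt (F count now 2)
Step 8: +2 fires, +2 burnt (F count now 2)
Step 9: +1 fires, +2 burnt (F count now 1)
Step 10: +0 fires, +1 burnt (F count now 0)
Fire out after step 10
Initially T: 23, now '.': 29
Total burnt (originally-T cells now '.'): 22

Answer: 22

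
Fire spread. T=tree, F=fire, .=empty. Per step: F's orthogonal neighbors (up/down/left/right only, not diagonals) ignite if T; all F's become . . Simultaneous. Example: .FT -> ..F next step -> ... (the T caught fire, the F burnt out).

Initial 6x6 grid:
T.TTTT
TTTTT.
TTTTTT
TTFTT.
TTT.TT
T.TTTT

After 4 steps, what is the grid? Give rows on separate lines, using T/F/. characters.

Step 1: 4 trees catch fire, 1 burn out
  T.TTTT
  TTTTT.
  TTFTTT
  TF.FT.
  TTF.TT
  T.TTTT
Step 2: 7 trees catch fire, 4 burn out
  T.TTTT
  TTFTT.
  TF.FTT
  F...F.
  TF..TT
  T.FTTT
Step 3: 8 trees catch fire, 7 burn out
  T.FTTT
  TF.FT.
  F...FT
  ......
  F...FT
  T..FTT
Step 4: 7 trees catch fire, 8 burn out
  T..FTT
  F...F.
  .....F
  ......
  .....F
  F...FT

T..FTT
F...F.
.....F
......
.....F
F...FT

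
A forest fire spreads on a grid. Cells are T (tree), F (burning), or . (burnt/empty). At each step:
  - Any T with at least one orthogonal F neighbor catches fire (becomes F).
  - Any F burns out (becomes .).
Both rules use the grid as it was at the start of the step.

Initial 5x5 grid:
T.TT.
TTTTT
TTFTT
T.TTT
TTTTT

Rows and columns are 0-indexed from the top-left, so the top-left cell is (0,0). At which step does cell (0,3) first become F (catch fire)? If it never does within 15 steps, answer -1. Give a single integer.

Step 1: cell (0,3)='T' (+4 fires, +1 burnt)
Step 2: cell (0,3)='T' (+7 fires, +4 burnt)
Step 3: cell (0,3)='F' (+7 fires, +7 burnt)
  -> target ignites at step 3
Step 4: cell (0,3)='.' (+3 fires, +7 burnt)
Step 5: cell (0,3)='.' (+0 fires, +3 burnt)
  fire out at step 5

3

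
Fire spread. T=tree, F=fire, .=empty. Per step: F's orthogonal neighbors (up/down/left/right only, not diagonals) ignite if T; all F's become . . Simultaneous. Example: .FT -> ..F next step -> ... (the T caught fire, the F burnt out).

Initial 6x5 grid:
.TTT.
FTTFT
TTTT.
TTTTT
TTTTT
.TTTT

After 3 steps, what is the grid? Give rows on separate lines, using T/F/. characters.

Step 1: 6 trees catch fire, 2 burn out
  .TTF.
  .FF.F
  FTTF.
  TTTTT
  TTTTT
  .TTTT
Step 2: 6 trees catch fire, 6 burn out
  .FF..
  .....
  .FF..
  FTTFT
  TTTTT
  .TTTT
Step 3: 5 trees catch fire, 6 burn out
  .....
  .....
  .....
  .FF.F
  FTTFT
  .TTTT

.....
.....
.....
.FF.F
FTTFT
.TTTT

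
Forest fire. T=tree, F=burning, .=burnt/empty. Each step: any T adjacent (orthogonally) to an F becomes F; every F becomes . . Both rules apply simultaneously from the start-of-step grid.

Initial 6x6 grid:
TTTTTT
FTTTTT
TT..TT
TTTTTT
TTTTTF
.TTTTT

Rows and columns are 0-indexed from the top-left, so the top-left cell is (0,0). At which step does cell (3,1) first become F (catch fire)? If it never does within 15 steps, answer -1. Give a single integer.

Step 1: cell (3,1)='T' (+6 fires, +2 burnt)
Step 2: cell (3,1)='T' (+8 fires, +6 burnt)
Step 3: cell (3,1)='F' (+9 fires, +8 burnt)
  -> target ignites at step 3
Step 4: cell (3,1)='.' (+6 fires, +9 burnt)
Step 5: cell (3,1)='.' (+2 fires, +6 burnt)
Step 6: cell (3,1)='.' (+0 fires, +2 burnt)
  fire out at step 6

3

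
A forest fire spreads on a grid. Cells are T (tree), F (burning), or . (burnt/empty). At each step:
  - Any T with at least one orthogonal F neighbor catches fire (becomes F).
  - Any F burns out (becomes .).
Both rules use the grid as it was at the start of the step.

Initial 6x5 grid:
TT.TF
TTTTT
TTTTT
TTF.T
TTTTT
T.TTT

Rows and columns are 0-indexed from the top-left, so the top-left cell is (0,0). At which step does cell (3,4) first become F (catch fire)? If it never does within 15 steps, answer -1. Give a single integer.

Step 1: cell (3,4)='T' (+5 fires, +2 burnt)
Step 2: cell (3,4)='T' (+9 fires, +5 burnt)
Step 3: cell (3,4)='F' (+6 fires, +9 burnt)
  -> target ignites at step 3
Step 4: cell (3,4)='.' (+4 fires, +6 burnt)
Step 5: cell (3,4)='.' (+1 fires, +4 burnt)
Step 6: cell (3,4)='.' (+0 fires, +1 burnt)
  fire out at step 6

3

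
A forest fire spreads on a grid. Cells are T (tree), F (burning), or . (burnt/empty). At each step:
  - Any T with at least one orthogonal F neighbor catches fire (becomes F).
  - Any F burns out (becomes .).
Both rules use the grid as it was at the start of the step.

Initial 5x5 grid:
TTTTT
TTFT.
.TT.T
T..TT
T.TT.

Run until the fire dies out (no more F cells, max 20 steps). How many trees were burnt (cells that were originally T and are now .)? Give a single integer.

Step 1: +4 fires, +1 burnt (F count now 4)
Step 2: +4 fires, +4 burnt (F count now 4)
Step 3: +2 fires, +4 burnt (F count now 2)
Step 4: +0 fires, +2 burnt (F count now 0)
Fire out after step 4
Initially T: 17, now '.': 18
Total burnt (originally-T cells now '.'): 10

Answer: 10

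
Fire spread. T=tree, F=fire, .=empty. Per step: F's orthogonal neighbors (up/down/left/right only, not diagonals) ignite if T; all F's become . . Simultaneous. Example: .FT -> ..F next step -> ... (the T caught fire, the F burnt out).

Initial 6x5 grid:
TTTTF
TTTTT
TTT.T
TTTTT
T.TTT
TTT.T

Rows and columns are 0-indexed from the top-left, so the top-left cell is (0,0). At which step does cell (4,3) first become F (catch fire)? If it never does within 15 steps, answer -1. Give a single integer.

Step 1: cell (4,3)='T' (+2 fires, +1 burnt)
Step 2: cell (4,3)='T' (+3 fires, +2 burnt)
Step 3: cell (4,3)='T' (+3 fires, +3 burnt)
Step 4: cell (4,3)='T' (+5 fires, +3 burnt)
Step 5: cell (4,3)='F' (+5 fires, +5 burnt)
  -> target ignites at step 5
Step 6: cell (4,3)='.' (+3 fires, +5 burnt)
Step 7: cell (4,3)='.' (+2 fires, +3 burnt)
Step 8: cell (4,3)='.' (+2 fires, +2 burnt)
Step 9: cell (4,3)='.' (+1 fires, +2 burnt)
Step 10: cell (4,3)='.' (+0 fires, +1 burnt)
  fire out at step 10

5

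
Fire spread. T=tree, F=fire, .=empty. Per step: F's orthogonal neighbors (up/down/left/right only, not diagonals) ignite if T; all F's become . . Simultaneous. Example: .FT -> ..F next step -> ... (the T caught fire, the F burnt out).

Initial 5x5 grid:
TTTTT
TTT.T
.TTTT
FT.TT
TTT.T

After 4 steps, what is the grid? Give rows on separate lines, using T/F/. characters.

Step 1: 2 trees catch fire, 1 burn out
  TTTTT
  TTT.T
  .TTTT
  .F.TT
  FTT.T
Step 2: 2 trees catch fire, 2 burn out
  TTTTT
  TTT.T
  .FTTT
  ...TT
  .FT.T
Step 3: 3 trees catch fire, 2 burn out
  TTTTT
  TFT.T
  ..FTT
  ...TT
  ..F.T
Step 4: 4 trees catch fire, 3 burn out
  TFTTT
  F.F.T
  ...FT
  ...TT
  ....T

TFTTT
F.F.T
...FT
...TT
....T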